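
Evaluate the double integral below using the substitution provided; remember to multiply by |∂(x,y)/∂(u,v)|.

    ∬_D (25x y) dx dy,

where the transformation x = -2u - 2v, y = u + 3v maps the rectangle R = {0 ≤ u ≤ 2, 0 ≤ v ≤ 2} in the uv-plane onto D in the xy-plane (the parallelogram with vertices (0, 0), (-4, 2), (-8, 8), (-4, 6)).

Compute the Jacobian determinant of (x, y) with respect to (u, v):

    ∂(x,y)/∂(u,v) = | -2  -2 | = (-2)(3) - (-2)(1) = -4.
                   | 1  3 |

Its absolute value is |J| = 4 (the area scaling factor).

Substituting x = -2u - 2v, y = u + 3v into the integrand,

    25x y → -50u^2 - 200u v - 150v^2,

so the integral becomes

    ∬_R (-50u^2 - 200u v - 150v^2) · |J| du dv = ∫_0^2 ∫_0^2 (-200u^2 - 800u v - 600v^2) dv du.

Inner (v): -400u^2 - 1600u - 1600.
Outer (u): -22400/3.

Therefore ∬_D (25x y) dx dy = -22400/3.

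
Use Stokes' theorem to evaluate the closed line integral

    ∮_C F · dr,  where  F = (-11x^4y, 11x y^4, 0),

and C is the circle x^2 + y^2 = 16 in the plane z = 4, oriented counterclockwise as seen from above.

Let S be the flat disk x^2 + y^2 ≤ 16 in the plane z = 4, with upward unit normal n̂ = ẑ. By Stokes' theorem,

    ∮_C F · dr = ∬_S (∇ × F) · n̂ dS = ∬_D (curl F)_z dA,

where D is the disk x^2 + y^2 ≤ 16.

Compute the curl of F = (-11x^4y, 11x y^4, 0):
    (∇ × F)_x = ∂F_z/∂y - ∂F_y/∂z = 0,
    (∇ × F)_y = ∂F_x/∂z - ∂F_z/∂x = 0,
    (∇ × F)_z = ∂F_y/∂x - ∂F_x/∂y = 11x^4 + 11y^4.

On z = 4, (curl F)_z = 11x^4 + 11y^4.

Convert to polar (x = r cos θ, y = r sin θ, dA = r dr dθ); the integrand becomes 11r^4(sin(θ)^4 + cos(θ)^4), so

    ∬_D (curl F)_z dA = ∫_0^{2π} ∫_0^{4} (11r^4(sin(θ)^4 + cos(θ)^4)) · r dr dθ.

Inner (r from 0 to 4): 22528sin(θ)^4/3 + 22528cos(θ)^4/3.
Outer (θ from 0 to 2π): 11264π.

Therefore ∮_C F · dr = 11264π.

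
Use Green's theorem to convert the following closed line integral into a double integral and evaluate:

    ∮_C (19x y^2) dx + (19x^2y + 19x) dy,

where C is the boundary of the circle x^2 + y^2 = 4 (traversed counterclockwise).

Green's theorem converts the closed line integral into a double integral over the enclosed region D:

    ∮_C P dx + Q dy = ∬_D (∂Q/∂x - ∂P/∂y) dA.

Here P = 19x y^2, Q = 19x^2y + 19x, so

    ∂Q/∂x = 38x y + 19,    ∂P/∂y = 38x y,
    ∂Q/∂x - ∂P/∂y = 19.

D is the region x^2 + y^2 ≤ 4. Evaluating the double integral:

In polar coordinates (x = r cos θ, y = r sin θ, dA = r dr dθ) the integrand becomes 19, so

    ∬_D (19) dA = ∫_0^{2π} ∫_0^{2} (19) · r dr dθ.

Inner (r from 0 to 2): 38.
Outer (θ from 0 to 2π): 76π.

Therefore ∮_C P dx + Q dy = 76π.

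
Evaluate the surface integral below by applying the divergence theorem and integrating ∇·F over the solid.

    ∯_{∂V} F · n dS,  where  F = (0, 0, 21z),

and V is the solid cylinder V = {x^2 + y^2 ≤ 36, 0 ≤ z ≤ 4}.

By the divergence theorem,

    ∯_{∂V} F · n dS = ∭_V (∇ · F) dV.

Compute the divergence:
    ∇ · F = ∂F_x/∂x + ∂F_y/∂y + ∂F_z/∂z = 0 + 0 + 21 = 21.

In cylindrical coordinates, x = r cos(θ), y = r sin(θ), z = z, dV = r dr dθ dz, with 0 ≤ r ≤ 6, 0 ≤ θ ≤ 2π, 0 ≤ z ≤ 4.

The integrand, after substitution and multiplying by the volume element, becomes (21) · r, so

    ∭_V (∇·F) dV = ∫_0^{2π} ∫_0^{6} ∫_0^{4} (21) · r dz dr dθ.

Inner (z from 0 to 4): 84r.
Middle (r from 0 to 6): 1512.
Outer (θ from 0 to 2π): 3024π.

Therefore ∯_{∂V} F · n dS = 3024π.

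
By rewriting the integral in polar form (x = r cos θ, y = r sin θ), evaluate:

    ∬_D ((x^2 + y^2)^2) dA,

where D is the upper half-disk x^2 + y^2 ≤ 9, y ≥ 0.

The region D is 0 ≤ r ≤ 3, 0 ≤ θ ≤ π in polar coordinates, where x = r cos(θ), y = r sin(θ), and dA = r dr dθ.

Under the substitution, the integrand becomes r^4, so

    ∬_D ((x^2 + y^2)^2) dA = ∫_{0}^{π} ∫_{0}^{3} (r^4) · r dr dθ.

Inner integral (in r): ∫_{0}^{3} (r^4) · r dr = 243/2.

Outer integral (in θ): ∫_{0}^{π} (243/2) dθ = 243π/2.

Therefore ∬_D ((x^2 + y^2)^2) dA = 243π/2.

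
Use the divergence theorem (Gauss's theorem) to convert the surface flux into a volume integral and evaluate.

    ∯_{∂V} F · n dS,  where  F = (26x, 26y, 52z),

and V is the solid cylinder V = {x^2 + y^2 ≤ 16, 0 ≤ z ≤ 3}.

By the divergence theorem,

    ∯_{∂V} F · n dS = ∭_V (∇ · F) dV.

Compute the divergence:
    ∇ · F = ∂F_x/∂x + ∂F_y/∂y + ∂F_z/∂z = 26 + 26 + 52 = 104.

In cylindrical coordinates, x = r cos(θ), y = r sin(θ), z = z, dV = r dr dθ dz, with 0 ≤ r ≤ 4, 0 ≤ θ ≤ 2π, 0 ≤ z ≤ 3.

The integrand, after substitution and multiplying by the volume element, becomes (104) · r, so

    ∭_V (∇·F) dV = ∫_0^{2π} ∫_0^{4} ∫_0^{3} (104) · r dz dr dθ.

Inner (z from 0 to 3): 312r.
Middle (r from 0 to 4): 2496.
Outer (θ from 0 to 2π): 4992π.

Therefore ∯_{∂V} F · n dS = 4992π.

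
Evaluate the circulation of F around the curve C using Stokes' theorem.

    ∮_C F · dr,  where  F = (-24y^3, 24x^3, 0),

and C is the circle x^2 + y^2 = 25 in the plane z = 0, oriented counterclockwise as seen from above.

Let S be the flat disk x^2 + y^2 ≤ 25 in the plane z = 0, with upward unit normal n̂ = ẑ. By Stokes' theorem,

    ∮_C F · dr = ∬_S (∇ × F) · n̂ dS = ∬_D (curl F)_z dA,

where D is the disk x^2 + y^2 ≤ 25.

Compute the curl of F = (-24y^3, 24x^3, 0):
    (∇ × F)_x = ∂F_z/∂y - ∂F_y/∂z = 0,
    (∇ × F)_y = ∂F_x/∂z - ∂F_z/∂x = 0,
    (∇ × F)_z = ∂F_y/∂x - ∂F_x/∂y = 72x^2 + 72y^2.

On z = 0, (curl F)_z = 72x^2 + 72y^2.

Convert to polar (x = r cos θ, y = r sin θ, dA = r dr dθ); the integrand becomes 72r^2, so

    ∬_D (curl F)_z dA = ∫_0^{2π} ∫_0^{5} (72r^2) · r dr dθ.

Inner (r from 0 to 5): 11250.
Outer (θ from 0 to 2π): 22500π.

Therefore ∮_C F · dr = 22500π.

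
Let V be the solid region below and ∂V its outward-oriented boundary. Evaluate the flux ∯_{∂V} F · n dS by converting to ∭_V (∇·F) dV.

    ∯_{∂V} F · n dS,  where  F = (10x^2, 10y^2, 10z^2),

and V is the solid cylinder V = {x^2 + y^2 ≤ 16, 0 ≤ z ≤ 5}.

By the divergence theorem,

    ∯_{∂V} F · n dS = ∭_V (∇ · F) dV.

Compute the divergence:
    ∇ · F = ∂F_x/∂x + ∂F_y/∂y + ∂F_z/∂z = 20x + 20y + 20z.

In cylindrical coordinates, x = r cos(θ), y = r sin(θ), z = z, dV = r dr dθ dz, with 0 ≤ r ≤ 4, 0 ≤ θ ≤ 2π, 0 ≤ z ≤ 5.

The integrand, after substitution and multiplying by the volume element, becomes (20sqrt(2)r sin(θ + π/4) + 20z) · r, so

    ∭_V (∇·F) dV = ∫_0^{2π} ∫_0^{4} ∫_0^{5} (20sqrt(2)r sin(θ + π/4) + 20z) · r dz dr dθ.

Inner (z from 0 to 5): 50r (2sqrt(2)r sin(θ + π/4) + 5).
Middle (r from 0 to 4): 6400sqrt(2)sin(θ + π/4)/3 + 2000.
Outer (θ from 0 to 2π): 4000π.

Therefore ∯_{∂V} F · n dS = 4000π.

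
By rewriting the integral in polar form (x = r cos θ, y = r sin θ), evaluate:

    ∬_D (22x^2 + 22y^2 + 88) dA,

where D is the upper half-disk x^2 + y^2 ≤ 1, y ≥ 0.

The region D is 0 ≤ r ≤ 1, 0 ≤ θ ≤ π in polar coordinates, where x = r cos(θ), y = r sin(θ), and dA = r dr dθ.

Under the substitution, the integrand becomes 22r^2 + 88, so

    ∬_D (22x^2 + 22y^2 + 88) dA = ∫_{0}^{π} ∫_{0}^{1} (22r^2 + 88) · r dr dθ.

Inner integral (in r): ∫_{0}^{1} (22r^2 + 88) · r dr = 99/2.

Outer integral (in θ): ∫_{0}^{π} (99/2) dθ = 99π/2.

Therefore ∬_D (22x^2 + 22y^2 + 88) dA = 99π/2.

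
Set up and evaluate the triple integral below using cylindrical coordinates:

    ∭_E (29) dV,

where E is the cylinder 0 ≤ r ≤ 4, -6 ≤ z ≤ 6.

In cylindrical coordinates, x = r cos(θ), y = r sin(θ), z = z, and dV = r dr dθ dz.

The integrand becomes 29, so

    ∭_E (29) dV = ∫_{0}^{2π} ∫_{0}^{4} ∫_{-6}^{6} (29) · r dz dr dθ.

Inner (z): 348r.
Middle (r from 0 to 4): 2784.
Outer (θ): 5568π.

Therefore the triple integral equals 5568π.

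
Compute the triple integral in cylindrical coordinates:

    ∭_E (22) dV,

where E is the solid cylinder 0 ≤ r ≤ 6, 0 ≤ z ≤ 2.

In cylindrical coordinates, x = r cos(θ), y = r sin(θ), z = z, and dV = r dr dθ dz.

The integrand becomes 22, so

    ∭_E (22) dV = ∫_{0}^{2π} ∫_{0}^{6} ∫_{0}^{2} (22) · r dz dr dθ.

Inner (z): 44r.
Middle (r from 0 to 6): 792.
Outer (θ): 1584π.

Therefore the triple integral equals 1584π.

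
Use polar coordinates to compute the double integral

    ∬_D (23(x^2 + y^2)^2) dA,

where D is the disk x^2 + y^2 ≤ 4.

The region D is 0 ≤ r ≤ 2, 0 ≤ θ ≤ 2π in polar coordinates, where x = r cos(θ), y = r sin(θ), and dA = r dr dθ.

Under the substitution, the integrand becomes 23r^4, so

    ∬_D (23(x^2 + y^2)^2) dA = ∫_{0}^{2π} ∫_{0}^{2} (23r^4) · r dr dθ.

Inner integral (in r): ∫_{0}^{2} (23r^4) · r dr = 736/3.

Outer integral (in θ): ∫_{0}^{2π} (736/3) dθ = 1472π/3.

Therefore ∬_D (23(x^2 + y^2)^2) dA = 1472π/3.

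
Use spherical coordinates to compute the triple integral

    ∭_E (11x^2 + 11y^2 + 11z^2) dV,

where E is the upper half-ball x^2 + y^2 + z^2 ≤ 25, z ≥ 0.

In spherical coordinates, x = ρ sin(φ) cos(θ), y = ρ sin(φ) sin(θ), z = ρ cos(φ), and dV = ρ^2 sin(φ) dρ dφ dθ.

The integrand becomes 11ρ^2, so

    ∭_E (11x^2 + 11y^2 + 11z^2) dV = ∫_{0}^{2π} ∫_{0}^{π/2} ∫_{0}^{5} (11ρ^2) · ρ^2 sin(φ) dρ dφ dθ.

Inner (ρ): 6875sin(φ).
Middle (φ): 6875.
Outer (θ): 13750π.

Therefore the triple integral equals 13750π.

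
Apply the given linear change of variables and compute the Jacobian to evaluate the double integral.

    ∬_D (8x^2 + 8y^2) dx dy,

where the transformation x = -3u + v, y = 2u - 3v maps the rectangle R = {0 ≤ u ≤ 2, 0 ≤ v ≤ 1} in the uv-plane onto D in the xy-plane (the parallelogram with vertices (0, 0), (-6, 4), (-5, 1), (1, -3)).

Compute the Jacobian determinant of (x, y) with respect to (u, v):

    ∂(x,y)/∂(u,v) = | -3  1 | = (-3)(-3) - (1)(2) = 7.
                   | 2  -3 |

Its absolute value is |J| = 7 (the area scaling factor).

Substituting x = -3u + v, y = 2u - 3v into the integrand,

    8x^2 + 8y^2 → 104u^2 - 144u v + 80v^2,

so the integral becomes

    ∬_R (104u^2 - 144u v + 80v^2) · |J| du dv = ∫_0^2 ∫_0^1 (728u^2 - 1008u v + 560v^2) dv du.

Inner (v): 728u^2 - 504u + 560/3.
Outer (u): 3920/3.

Therefore ∬_D (8x^2 + 8y^2) dx dy = 3920/3.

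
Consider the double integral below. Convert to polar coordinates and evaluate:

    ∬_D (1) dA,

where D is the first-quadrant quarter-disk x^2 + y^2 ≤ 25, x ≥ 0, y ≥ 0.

The region D is 0 ≤ r ≤ 5, 0 ≤ θ ≤ π/2 in polar coordinates, where x = r cos(θ), y = r sin(θ), and dA = r dr dθ.

Under the substitution, the integrand becomes 1, so

    ∬_D (1) dA = ∫_{0}^{π/2} ∫_{0}^{5} (1) · r dr dθ.

Inner integral (in r): ∫_{0}^{5} (1) · r dr = 25/2.

Outer integral (in θ): ∫_{0}^{π/2} (25/2) dθ = 25π/4.

Therefore ∬_D (1) dA = 25π/4.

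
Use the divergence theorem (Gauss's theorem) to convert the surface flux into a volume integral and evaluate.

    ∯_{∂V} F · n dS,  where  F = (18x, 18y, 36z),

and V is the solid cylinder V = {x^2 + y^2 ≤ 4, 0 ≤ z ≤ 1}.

By the divergence theorem,

    ∯_{∂V} F · n dS = ∭_V (∇ · F) dV.

Compute the divergence:
    ∇ · F = ∂F_x/∂x + ∂F_y/∂y + ∂F_z/∂z = 18 + 18 + 36 = 72.

In cylindrical coordinates, x = r cos(θ), y = r sin(θ), z = z, dV = r dr dθ dz, with 0 ≤ r ≤ 2, 0 ≤ θ ≤ 2π, 0 ≤ z ≤ 1.

The integrand, after substitution and multiplying by the volume element, becomes (72) · r, so

    ∭_V (∇·F) dV = ∫_0^{2π} ∫_0^{2} ∫_0^{1} (72) · r dz dr dθ.

Inner (z from 0 to 1): 72r.
Middle (r from 0 to 2): 144.
Outer (θ from 0 to 2π): 288π.

Therefore ∯_{∂V} F · n dS = 288π.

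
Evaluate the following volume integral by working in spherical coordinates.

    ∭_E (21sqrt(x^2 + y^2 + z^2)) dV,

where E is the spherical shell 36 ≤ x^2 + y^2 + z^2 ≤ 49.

In spherical coordinates, x = ρ sin(φ) cos(θ), y = ρ sin(φ) sin(θ), z = ρ cos(φ), and dV = ρ^2 sin(φ) dρ dφ dθ.

The integrand becomes 21ρ, so

    ∭_E (21sqrt(x^2 + y^2 + z^2)) dV = ∫_{0}^{2π} ∫_{0}^{π} ∫_{6}^{7} (21ρ) · ρ^2 sin(φ) dρ dφ dθ.

Inner (ρ): 23205sin(φ)/4.
Middle (φ): 23205/2.
Outer (θ): 23205π.

Therefore the triple integral equals 23205π.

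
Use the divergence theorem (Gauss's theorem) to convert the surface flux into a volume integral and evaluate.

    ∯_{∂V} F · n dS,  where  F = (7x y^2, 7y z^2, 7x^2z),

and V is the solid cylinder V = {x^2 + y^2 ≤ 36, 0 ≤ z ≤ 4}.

By the divergence theorem,

    ∯_{∂V} F · n dS = ∭_V (∇ · F) dV.

Compute the divergence:
    ∇ · F = ∂F_x/∂x + ∂F_y/∂y + ∂F_z/∂z = 7y^2 + 7z^2 + 7x^2 = 7x^2 + 7y^2 + 7z^2.

In cylindrical coordinates, x = r cos(θ), y = r sin(θ), z = z, dV = r dr dθ dz, with 0 ≤ r ≤ 6, 0 ≤ θ ≤ 2π, 0 ≤ z ≤ 4.

The integrand, after substitution and multiplying by the volume element, becomes (7r^2 + 7z^2) · r, so

    ∭_V (∇·F) dV = ∫_0^{2π} ∫_0^{6} ∫_0^{4} (7r^2 + 7z^2) · r dz dr dθ.

Inner (z from 0 to 4): 28r (r^2 + 16/3).
Middle (r from 0 to 6): 11760.
Outer (θ from 0 to 2π): 23520π.

Therefore ∯_{∂V} F · n dS = 23520π.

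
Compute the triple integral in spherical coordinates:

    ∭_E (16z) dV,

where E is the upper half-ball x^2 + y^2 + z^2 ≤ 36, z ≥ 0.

In spherical coordinates, x = ρ sin(φ) cos(θ), y = ρ sin(φ) sin(θ), z = ρ cos(φ), and dV = ρ^2 sin(φ) dρ dφ dθ.

The integrand becomes 16ρ cos(φ), so

    ∭_E (16z) dV = ∫_{0}^{2π} ∫_{0}^{π/2} ∫_{0}^{6} (16ρ cos(φ)) · ρ^2 sin(φ) dρ dφ dθ.

Inner (ρ): 2592sin(2φ).
Middle (φ): 2592.
Outer (θ): 5184π.

Therefore the triple integral equals 5184π.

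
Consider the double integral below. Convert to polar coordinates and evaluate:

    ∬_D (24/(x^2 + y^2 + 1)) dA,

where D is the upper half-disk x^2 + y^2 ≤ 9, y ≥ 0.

The region D is 0 ≤ r ≤ 3, 0 ≤ θ ≤ π in polar coordinates, where x = r cos(θ), y = r sin(θ), and dA = r dr dθ.

Under the substitution, the integrand becomes 24/(r^2 + 1), so

    ∬_D (24/(x^2 + y^2 + 1)) dA = ∫_{0}^{π} ∫_{0}^{3} (24/(r^2 + 1)) · r dr dθ.

Inner integral (in r): ∫_{0}^{3} (24/(r^2 + 1)) · r dr = log(1000000000000).

Outer integral (in θ): ∫_{0}^{π} (log(1000000000000)) dθ = log(1000000000000^π).

Therefore ∬_D (24/(x^2 + y^2 + 1)) dA = log(1000000000000^π).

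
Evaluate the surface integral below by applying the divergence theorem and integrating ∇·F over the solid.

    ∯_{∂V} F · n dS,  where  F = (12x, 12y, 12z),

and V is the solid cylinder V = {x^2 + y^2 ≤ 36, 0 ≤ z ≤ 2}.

By the divergence theorem,

    ∯_{∂V} F · n dS = ∭_V (∇ · F) dV.

Compute the divergence:
    ∇ · F = ∂F_x/∂x + ∂F_y/∂y + ∂F_z/∂z = 12 + 12 + 12 = 36.

In cylindrical coordinates, x = r cos(θ), y = r sin(θ), z = z, dV = r dr dθ dz, with 0 ≤ r ≤ 6, 0 ≤ θ ≤ 2π, 0 ≤ z ≤ 2.

The integrand, after substitution and multiplying by the volume element, becomes (36) · r, so

    ∭_V (∇·F) dV = ∫_0^{2π} ∫_0^{6} ∫_0^{2} (36) · r dz dr dθ.

Inner (z from 0 to 2): 72r.
Middle (r from 0 to 6): 1296.
Outer (θ from 0 to 2π): 2592π.

Therefore ∯_{∂V} F · n dS = 2592π.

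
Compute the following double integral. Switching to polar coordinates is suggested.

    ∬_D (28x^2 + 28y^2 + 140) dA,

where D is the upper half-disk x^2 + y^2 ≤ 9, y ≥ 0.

The region D is 0 ≤ r ≤ 3, 0 ≤ θ ≤ π in polar coordinates, where x = r cos(θ), y = r sin(θ), and dA = r dr dθ.

Under the substitution, the integrand becomes 28r^2 + 140, so

    ∬_D (28x^2 + 28y^2 + 140) dA = ∫_{0}^{π} ∫_{0}^{3} (28r^2 + 140) · r dr dθ.

Inner integral (in r): ∫_{0}^{3} (28r^2 + 140) · r dr = 1197.

Outer integral (in θ): ∫_{0}^{π} (1197) dθ = 1197π.

Therefore ∬_D (28x^2 + 28y^2 + 140) dA = 1197π.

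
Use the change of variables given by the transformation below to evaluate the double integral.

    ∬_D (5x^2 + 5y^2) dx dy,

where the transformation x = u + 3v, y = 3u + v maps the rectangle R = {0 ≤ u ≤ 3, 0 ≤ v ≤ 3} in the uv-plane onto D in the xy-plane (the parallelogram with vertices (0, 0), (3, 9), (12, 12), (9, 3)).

Compute the Jacobian determinant of (x, y) with respect to (u, v):

    ∂(x,y)/∂(u,v) = | 1  3 | = (1)(1) - (3)(3) = -8.
                   | 3  1 |

Its absolute value is |J| = 8 (the area scaling factor).

Substituting x = u + 3v, y = 3u + v into the integrand,

    5x^2 + 5y^2 → 50u^2 + 60u v + 50v^2,

so the integral becomes

    ∬_R (50u^2 + 60u v + 50v^2) · |J| du dv = ∫_0^3 ∫_0^3 (400u^2 + 480u v + 400v^2) dv du.

Inner (v): 1200u^2 + 2160u + 3600.
Outer (u): 31320.

Therefore ∬_D (5x^2 + 5y^2) dx dy = 31320.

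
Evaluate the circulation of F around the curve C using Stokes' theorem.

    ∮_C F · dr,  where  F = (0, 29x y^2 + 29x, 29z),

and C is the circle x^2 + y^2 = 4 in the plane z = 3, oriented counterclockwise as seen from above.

Let S be the flat disk x^2 + y^2 ≤ 4 in the plane z = 3, with upward unit normal n̂ = ẑ. By Stokes' theorem,

    ∮_C F · dr = ∬_S (∇ × F) · n̂ dS = ∬_D (curl F)_z dA,

where D is the disk x^2 + y^2 ≤ 4.

Compute the curl of F = (0, 29x y^2 + 29x, 29z):
    (∇ × F)_x = ∂F_z/∂y - ∂F_y/∂z = 0,
    (∇ × F)_y = ∂F_x/∂z - ∂F_z/∂x = 0,
    (∇ × F)_z = ∂F_y/∂x - ∂F_x/∂y = 29y^2 + 29.

On z = 3, (curl F)_z = 29y^2 + 29.

Convert to polar (x = r cos θ, y = r sin θ, dA = r dr dθ); the integrand becomes 29r^2sin(θ)^2 + 29, so

    ∬_D (curl F)_z dA = ∫_0^{2π} ∫_0^{2} (29r^2sin(θ)^2 + 29) · r dr dθ.

Inner (r from 0 to 2): 116 - 58cos(2θ).
Outer (θ from 0 to 2π): 232π.

Therefore ∮_C F · dr = 232π.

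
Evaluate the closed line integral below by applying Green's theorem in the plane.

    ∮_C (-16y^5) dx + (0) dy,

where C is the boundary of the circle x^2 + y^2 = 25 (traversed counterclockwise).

Green's theorem converts the closed line integral into a double integral over the enclosed region D:

    ∮_C P dx + Q dy = ∬_D (∂Q/∂x - ∂P/∂y) dA.

Here P = -16y^5, Q = 0, so

    ∂Q/∂x = 0,    ∂P/∂y = -80y^4,
    ∂Q/∂x - ∂P/∂y = 80y^4.

D is the region x^2 + y^2 ≤ 25. Evaluating the double integral:

In polar coordinates (x = r cos θ, y = r sin θ, dA = r dr dθ) the integrand becomes 80r^4sin(θ)^4, so

    ∬_D (80y^4) dA = ∫_0^{2π} ∫_0^{5} (80r^4sin(θ)^4) · r dr dθ.

Inner (r from 0 to 5): 625000sin(θ)^4/3.
Outer (θ from 0 to 2π): 156250π.

Therefore ∮_C P dx + Q dy = 156250π.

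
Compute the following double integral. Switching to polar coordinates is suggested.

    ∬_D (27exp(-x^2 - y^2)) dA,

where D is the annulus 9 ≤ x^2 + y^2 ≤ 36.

The region D is 3 ≤ r ≤ 6, 0 ≤ θ ≤ 2π in polar coordinates, where x = r cos(θ), y = r sin(θ), and dA = r dr dθ.

Under the substitution, the integrand becomes 27exp(-r^2), so

    ∬_D (27exp(-x^2 - y^2)) dA = ∫_{0}^{2π} ∫_{3}^{6} (27exp(-r^2)) · r dr dθ.

Inner integral (in r): ∫_{3}^{6} (27exp(-r^2)) · r dr = -(27 - 27exp(27))exp(-36)/2.

Outer integral (in θ): ∫_{0}^{2π} (-(27 - 27exp(27))exp(-36)/2) dθ = -27π (1 - exp(27))exp(-36).

Therefore ∬_D (27exp(-x^2 - y^2)) dA = -27π (1 - exp(27))exp(-36).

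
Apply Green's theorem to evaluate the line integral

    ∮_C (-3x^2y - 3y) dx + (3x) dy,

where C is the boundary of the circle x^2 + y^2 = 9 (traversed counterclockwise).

Green's theorem converts the closed line integral into a double integral over the enclosed region D:

    ∮_C P dx + Q dy = ∬_D (∂Q/∂x - ∂P/∂y) dA.

Here P = -3x^2y - 3y, Q = 3x, so

    ∂Q/∂x = 3,    ∂P/∂y = -3x^2 - 3,
    ∂Q/∂x - ∂P/∂y = 3x^2 + 6.

D is the region x^2 + y^2 ≤ 9. Evaluating the double integral:

In polar coordinates (x = r cos θ, y = r sin θ, dA = r dr dθ) the integrand becomes 3r^2cos(θ)^2 + 6, so

    ∬_D (3x^2 + 6) dA = ∫_0^{2π} ∫_0^{3} (3r^2cos(θ)^2 + 6) · r dr dθ.

Inner (r from 0 to 3): 243cos(θ)^2/4 + 27.
Outer (θ from 0 to 2π): 459π/4.

Therefore ∮_C P dx + Q dy = 459π/4.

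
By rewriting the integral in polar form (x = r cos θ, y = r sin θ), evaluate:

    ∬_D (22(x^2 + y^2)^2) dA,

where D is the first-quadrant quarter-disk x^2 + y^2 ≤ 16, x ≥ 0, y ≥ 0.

The region D is 0 ≤ r ≤ 4, 0 ≤ θ ≤ π/2 in polar coordinates, where x = r cos(θ), y = r sin(θ), and dA = r dr dθ.

Under the substitution, the integrand becomes 22r^4, so

    ∬_D (22(x^2 + y^2)^2) dA = ∫_{0}^{π/2} ∫_{0}^{4} (22r^4) · r dr dθ.

Inner integral (in r): ∫_{0}^{4} (22r^4) · r dr = 45056/3.

Outer integral (in θ): ∫_{0}^{π/2} (45056/3) dθ = 22528π/3.

Therefore ∬_D (22(x^2 + y^2)^2) dA = 22528π/3.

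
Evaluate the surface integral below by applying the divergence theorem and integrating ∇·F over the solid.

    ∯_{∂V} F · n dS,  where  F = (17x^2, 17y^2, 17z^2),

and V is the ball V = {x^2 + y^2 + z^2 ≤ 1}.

By the divergence theorem,

    ∯_{∂V} F · n dS = ∭_V (∇ · F) dV.

Compute the divergence:
    ∇ · F = ∂F_x/∂x + ∂F_y/∂y + ∂F_z/∂z = 34x + 34y + 34z.

In spherical coordinates, x = ρ sin(φ) cos(θ), y = ρ sin(φ) sin(θ), z = ρ cos(φ), dV = ρ^2 sin(φ) dρ dφ dθ, with 0 ≤ ρ ≤ 1, 0 ≤ φ ≤ π, 0 ≤ θ ≤ 2π.

The integrand, after substitution and multiplying by the volume element, becomes (34ρ (sqrt(2)sin(φ)sin(θ + π/4) + cos(φ))) · ρ^2 sin(φ), so

    ∭_V (∇·F) dV = ∫_0^{2π} ∫_0^{π} ∫_0^{1} (34ρ (sqrt(2)sin(φ)sin(θ + π/4) + cos(φ))) · ρ^2 sin(φ) dρ dφ dθ.

Inner (ρ from 0 to 1): 17(sqrt(2)sin(φ)sin(θ + π/4) + cos(φ))sin(φ)/2.
Middle (φ from 0 to π): 17sqrt(2)π sin(θ + π/4)/4.
Outer (θ from 0 to 2π): 0.

Therefore ∯_{∂V} F · n dS = 0.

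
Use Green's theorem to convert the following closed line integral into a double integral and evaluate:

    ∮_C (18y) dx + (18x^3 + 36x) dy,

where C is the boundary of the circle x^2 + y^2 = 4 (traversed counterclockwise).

Green's theorem converts the closed line integral into a double integral over the enclosed region D:

    ∮_C P dx + Q dy = ∬_D (∂Q/∂x - ∂P/∂y) dA.

Here P = 18y, Q = 18x^3 + 36x, so

    ∂Q/∂x = 54x^2 + 36,    ∂P/∂y = 18,
    ∂Q/∂x - ∂P/∂y = 54x^2 + 18.

D is the region x^2 + y^2 ≤ 4. Evaluating the double integral:

In polar coordinates (x = r cos θ, y = r sin θ, dA = r dr dθ) the integrand becomes 54r^2cos(θ)^2 + 18, so

    ∬_D (54x^2 + 18) dA = ∫_0^{2π} ∫_0^{2} (54r^2cos(θ)^2 + 18) · r dr dθ.

Inner (r from 0 to 2): 216cos(θ)^2 + 36.
Outer (θ from 0 to 2π): 288π.

Therefore ∮_C P dx + Q dy = 288π.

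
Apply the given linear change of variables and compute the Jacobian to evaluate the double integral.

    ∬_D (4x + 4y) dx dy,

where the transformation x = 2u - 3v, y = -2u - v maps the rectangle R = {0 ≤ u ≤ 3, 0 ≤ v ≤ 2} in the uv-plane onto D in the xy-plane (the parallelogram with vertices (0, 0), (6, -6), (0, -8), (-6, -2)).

Compute the Jacobian determinant of (x, y) with respect to (u, v):

    ∂(x,y)/∂(u,v) = | 2  -3 | = (2)(-1) - (-3)(-2) = -8.
                   | -2  -1 |

Its absolute value is |J| = 8 (the area scaling factor).

Substituting x = 2u - 3v, y = -2u - v into the integrand,

    4x + 4y → -16v,

so the integral becomes

    ∬_R (-16v) · |J| du dv = ∫_0^3 ∫_0^2 (-128v) dv du.

Inner (v): -256.
Outer (u): -768.

Therefore ∬_D (4x + 4y) dx dy = -768.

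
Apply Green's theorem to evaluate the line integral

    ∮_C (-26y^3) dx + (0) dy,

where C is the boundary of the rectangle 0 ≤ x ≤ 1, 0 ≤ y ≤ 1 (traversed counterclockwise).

Green's theorem converts the closed line integral into a double integral over the enclosed region D:

    ∮_C P dx + Q dy = ∬_D (∂Q/∂x - ∂P/∂y) dA.

Here P = -26y^3, Q = 0, so

    ∂Q/∂x = 0,    ∂P/∂y = -78y^2,
    ∂Q/∂x - ∂P/∂y = 78y^2.

D is the region 0 ≤ x ≤ 1, 0 ≤ y ≤ 1. Evaluating the double integral:

    ∬_D (78y^2) dA = ∫_0^{1} ∫_0^{1} (78y^2) dy dx.

Inner (y from 0 to 1): 26.
Outer (x from 0 to 1): 26.

Therefore ∮_C P dx + Q dy = 26.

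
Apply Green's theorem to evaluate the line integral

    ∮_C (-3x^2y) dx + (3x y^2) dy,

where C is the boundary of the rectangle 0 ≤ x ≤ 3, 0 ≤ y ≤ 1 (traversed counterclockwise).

Green's theorem converts the closed line integral into a double integral over the enclosed region D:

    ∮_C P dx + Q dy = ∬_D (∂Q/∂x - ∂P/∂y) dA.

Here P = -3x^2y, Q = 3x y^2, so

    ∂Q/∂x = 3y^2,    ∂P/∂y = -3x^2,
    ∂Q/∂x - ∂P/∂y = 3x^2 + 3y^2.

D is the region 0 ≤ x ≤ 3, 0 ≤ y ≤ 1. Evaluating the double integral:

    ∬_D (3x^2 + 3y^2) dA = ∫_0^{3} ∫_0^{1} (3x^2 + 3y^2) dy dx.

Inner (y from 0 to 1): 3x^2 + 1.
Outer (x from 0 to 3): 30.

Therefore ∮_C P dx + Q dy = 30.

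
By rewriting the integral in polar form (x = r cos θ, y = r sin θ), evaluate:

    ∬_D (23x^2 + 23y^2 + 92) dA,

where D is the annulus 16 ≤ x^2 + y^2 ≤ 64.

The region D is 4 ≤ r ≤ 8, 0 ≤ θ ≤ 2π in polar coordinates, where x = r cos(θ), y = r sin(θ), and dA = r dr dθ.

Under the substitution, the integrand becomes 23r^2 + 92, so

    ∬_D (23x^2 + 23y^2 + 92) dA = ∫_{0}^{2π} ∫_{4}^{8} (23r^2 + 92) · r dr dθ.

Inner integral (in r): ∫_{4}^{8} (23r^2 + 92) · r dr = 24288.

Outer integral (in θ): ∫_{0}^{2π} (24288) dθ = 48576π.

Therefore ∬_D (23x^2 + 23y^2 + 92) dA = 48576π.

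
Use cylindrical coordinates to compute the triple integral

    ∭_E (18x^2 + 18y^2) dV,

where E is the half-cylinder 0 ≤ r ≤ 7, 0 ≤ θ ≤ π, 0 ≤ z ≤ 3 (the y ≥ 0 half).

In cylindrical coordinates, x = r cos(θ), y = r sin(θ), z = z, and dV = r dr dθ dz.

The integrand becomes 18r^2, so

    ∭_E (18x^2 + 18y^2) dV = ∫_{0}^{π} ∫_{0}^{7} ∫_{0}^{3} (18r^2) · r dz dr dθ.

Inner (z): 54r^3.
Middle (r from 0 to 7): 64827/2.
Outer (θ): 64827π/2.

Therefore the triple integral equals 64827π/2.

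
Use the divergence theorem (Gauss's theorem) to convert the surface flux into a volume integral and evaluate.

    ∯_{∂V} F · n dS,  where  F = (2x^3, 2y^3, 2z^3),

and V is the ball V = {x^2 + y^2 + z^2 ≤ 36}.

By the divergence theorem,

    ∯_{∂V} F · n dS = ∭_V (∇ · F) dV.

Compute the divergence:
    ∇ · F = ∂F_x/∂x + ∂F_y/∂y + ∂F_z/∂z = 6x^2 + 6y^2 + 6z^2.

In spherical coordinates, x = ρ sin(φ) cos(θ), y = ρ sin(φ) sin(θ), z = ρ cos(φ), dV = ρ^2 sin(φ) dρ dφ dθ, with 0 ≤ ρ ≤ 6, 0 ≤ φ ≤ π, 0 ≤ θ ≤ 2π.

The integrand, after substitution and multiplying by the volume element, becomes (6ρ^2) · ρ^2 sin(φ), so

    ∭_V (∇·F) dV = ∫_0^{2π} ∫_0^{π} ∫_0^{6} (6ρ^2) · ρ^2 sin(φ) dρ dφ dθ.

Inner (ρ from 0 to 6): 46656sin(φ)/5.
Middle (φ from 0 to π): 93312/5.
Outer (θ from 0 to 2π): 186624π/5.

Therefore ∯_{∂V} F · n dS = 186624π/5.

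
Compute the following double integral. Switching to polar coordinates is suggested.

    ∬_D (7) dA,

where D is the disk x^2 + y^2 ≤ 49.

The region D is 0 ≤ r ≤ 7, 0 ≤ θ ≤ 2π in polar coordinates, where x = r cos(θ), y = r sin(θ), and dA = r dr dθ.

Under the substitution, the integrand becomes 7, so

    ∬_D (7) dA = ∫_{0}^{2π} ∫_{0}^{7} (7) · r dr dθ.

Inner integral (in r): ∫_{0}^{7} (7) · r dr = 343/2.

Outer integral (in θ): ∫_{0}^{2π} (343/2) dθ = 343π.

Therefore ∬_D (7) dA = 343π.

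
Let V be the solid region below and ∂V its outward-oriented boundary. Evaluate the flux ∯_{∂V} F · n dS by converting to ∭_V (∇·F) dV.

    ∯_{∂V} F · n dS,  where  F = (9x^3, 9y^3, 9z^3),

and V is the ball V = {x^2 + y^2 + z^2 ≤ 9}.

By the divergence theorem,

    ∯_{∂V} F · n dS = ∭_V (∇ · F) dV.

Compute the divergence:
    ∇ · F = ∂F_x/∂x + ∂F_y/∂y + ∂F_z/∂z = 27x^2 + 27y^2 + 27z^2.

In spherical coordinates, x = ρ sin(φ) cos(θ), y = ρ sin(φ) sin(θ), z = ρ cos(φ), dV = ρ^2 sin(φ) dρ dφ dθ, with 0 ≤ ρ ≤ 3, 0 ≤ φ ≤ π, 0 ≤ θ ≤ 2π.

The integrand, after substitution and multiplying by the volume element, becomes (27ρ^2) · ρ^2 sin(φ), so

    ∭_V (∇·F) dV = ∫_0^{2π} ∫_0^{π} ∫_0^{3} (27ρ^2) · ρ^2 sin(φ) dρ dφ dθ.

Inner (ρ from 0 to 3): 6561sin(φ)/5.
Middle (φ from 0 to π): 13122/5.
Outer (θ from 0 to 2π): 26244π/5.

Therefore ∯_{∂V} F · n dS = 26244π/5.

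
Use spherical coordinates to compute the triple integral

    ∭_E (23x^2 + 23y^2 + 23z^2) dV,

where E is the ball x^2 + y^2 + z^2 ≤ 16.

In spherical coordinates, x = ρ sin(φ) cos(θ), y = ρ sin(φ) sin(θ), z = ρ cos(φ), and dV = ρ^2 sin(φ) dρ dφ dθ.

The integrand becomes 23ρ^2, so

    ∭_E (23x^2 + 23y^2 + 23z^2) dV = ∫_{0}^{2π} ∫_{0}^{π} ∫_{0}^{4} (23ρ^2) · ρ^2 sin(φ) dρ dφ dθ.

Inner (ρ): 23552sin(φ)/5.
Middle (φ): 47104/5.
Outer (θ): 94208π/5.

Therefore the triple integral equals 94208π/5.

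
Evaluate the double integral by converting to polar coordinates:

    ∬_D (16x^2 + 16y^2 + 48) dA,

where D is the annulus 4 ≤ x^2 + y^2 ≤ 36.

The region D is 2 ≤ r ≤ 6, 0 ≤ θ ≤ 2π in polar coordinates, where x = r cos(θ), y = r sin(θ), and dA = r dr dθ.

Under the substitution, the integrand becomes 16r^2 + 48, so

    ∬_D (16x^2 + 16y^2 + 48) dA = ∫_{0}^{2π} ∫_{2}^{6} (16r^2 + 48) · r dr dθ.

Inner integral (in r): ∫_{2}^{6} (16r^2 + 48) · r dr = 5888.

Outer integral (in θ): ∫_{0}^{2π} (5888) dθ = 11776π.

Therefore ∬_D (16x^2 + 16y^2 + 48) dA = 11776π.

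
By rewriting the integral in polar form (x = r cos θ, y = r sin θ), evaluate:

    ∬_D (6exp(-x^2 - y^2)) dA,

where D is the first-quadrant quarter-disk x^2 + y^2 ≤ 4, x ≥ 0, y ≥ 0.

The region D is 0 ≤ r ≤ 2, 0 ≤ θ ≤ π/2 in polar coordinates, where x = r cos(θ), y = r sin(θ), and dA = r dr dθ.

Under the substitution, the integrand becomes 6exp(-r^2), so

    ∬_D (6exp(-x^2 - y^2)) dA = ∫_{0}^{π/2} ∫_{0}^{2} (6exp(-r^2)) · r dr dθ.

Inner integral (in r): ∫_{0}^{2} (6exp(-r^2)) · r dr = 3 - 3exp(-4).

Outer integral (in θ): ∫_{0}^{π/2} (3 - 3exp(-4)) dθ = -3π (1 - exp(4))exp(-4)/2.

Therefore ∬_D (6exp(-x^2 - y^2)) dA = -3π (1 - exp(4))exp(-4)/2.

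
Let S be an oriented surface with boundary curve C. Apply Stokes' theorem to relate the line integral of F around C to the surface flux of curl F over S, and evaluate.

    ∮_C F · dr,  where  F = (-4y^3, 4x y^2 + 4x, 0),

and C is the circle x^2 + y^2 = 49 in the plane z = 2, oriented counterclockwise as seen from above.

Let S be the flat disk x^2 + y^2 ≤ 49 in the plane z = 2, with upward unit normal n̂ = ẑ. By Stokes' theorem,

    ∮_C F · dr = ∬_S (∇ × F) · n̂ dS = ∬_D (curl F)_z dA,

where D is the disk x^2 + y^2 ≤ 49.

Compute the curl of F = (-4y^3, 4x y^2 + 4x, 0):
    (∇ × F)_x = ∂F_z/∂y - ∂F_y/∂z = 0,
    (∇ × F)_y = ∂F_x/∂z - ∂F_z/∂x = 0,
    (∇ × F)_z = ∂F_y/∂x - ∂F_x/∂y = 16y^2 + 4.

On z = 2, (curl F)_z = 16y^2 + 4.

Convert to polar (x = r cos θ, y = r sin θ, dA = r dr dθ); the integrand becomes 16r^2sin(θ)^2 + 4, so

    ∬_D (curl F)_z dA = ∫_0^{2π} ∫_0^{7} (16r^2sin(θ)^2 + 4) · r dr dθ.

Inner (r from 0 to 7): 9604sin(θ)^2 + 98.
Outer (θ from 0 to 2π): 9800π.

Therefore ∮_C F · dr = 9800π.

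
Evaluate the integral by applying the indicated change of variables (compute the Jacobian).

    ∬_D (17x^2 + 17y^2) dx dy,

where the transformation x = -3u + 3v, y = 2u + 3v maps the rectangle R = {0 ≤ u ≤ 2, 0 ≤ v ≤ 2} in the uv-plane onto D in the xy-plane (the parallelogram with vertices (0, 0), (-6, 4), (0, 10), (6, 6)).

Compute the Jacobian determinant of (x, y) with respect to (u, v):

    ∂(x,y)/∂(u,v) = | -3  3 | = (-3)(3) - (3)(2) = -15.
                   | 2  3 |

Its absolute value is |J| = 15 (the area scaling factor).

Substituting x = -3u + 3v, y = 2u + 3v into the integrand,

    17x^2 + 17y^2 → 221u^2 - 102u v + 306v^2,

so the integral becomes

    ∬_R (221u^2 - 102u v + 306v^2) · |J| du dv = ∫_0^2 ∫_0^2 (3315u^2 - 1530u v + 4590v^2) dv du.

Inner (v): 6630u^2 - 3060u + 12240.
Outer (u): 36040.

Therefore ∬_D (17x^2 + 17y^2) dx dy = 36040.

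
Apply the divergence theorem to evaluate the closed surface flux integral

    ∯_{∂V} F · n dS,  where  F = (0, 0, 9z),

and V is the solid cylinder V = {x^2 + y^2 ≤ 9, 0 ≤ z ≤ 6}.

By the divergence theorem,

    ∯_{∂V} F · n dS = ∭_V (∇ · F) dV.

Compute the divergence:
    ∇ · F = ∂F_x/∂x + ∂F_y/∂y + ∂F_z/∂z = 0 + 0 + 9 = 9.

In cylindrical coordinates, x = r cos(θ), y = r sin(θ), z = z, dV = r dr dθ dz, with 0 ≤ r ≤ 3, 0 ≤ θ ≤ 2π, 0 ≤ z ≤ 6.

The integrand, after substitution and multiplying by the volume element, becomes (9) · r, so

    ∭_V (∇·F) dV = ∫_0^{2π} ∫_0^{3} ∫_0^{6} (9) · r dz dr dθ.

Inner (z from 0 to 6): 54r.
Middle (r from 0 to 3): 243.
Outer (θ from 0 to 2π): 486π.

Therefore ∯_{∂V} F · n dS = 486π.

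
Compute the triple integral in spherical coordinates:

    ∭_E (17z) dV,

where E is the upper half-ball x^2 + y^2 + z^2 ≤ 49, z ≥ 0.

In spherical coordinates, x = ρ sin(φ) cos(θ), y = ρ sin(φ) sin(θ), z = ρ cos(φ), and dV = ρ^2 sin(φ) dρ dφ dθ.

The integrand becomes 17ρ cos(φ), so

    ∭_E (17z) dV = ∫_{0}^{2π} ∫_{0}^{π/2} ∫_{0}^{7} (17ρ cos(φ)) · ρ^2 sin(φ) dρ dφ dθ.

Inner (ρ): 40817sin(2φ)/8.
Middle (φ): 40817/8.
Outer (θ): 40817π/4.

Therefore the triple integral equals 40817π/4.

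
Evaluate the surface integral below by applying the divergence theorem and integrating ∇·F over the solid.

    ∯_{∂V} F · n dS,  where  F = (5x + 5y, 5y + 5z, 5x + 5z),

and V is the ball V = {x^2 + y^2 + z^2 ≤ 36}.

By the divergence theorem,

    ∯_{∂V} F · n dS = ∭_V (∇ · F) dV.

Compute the divergence:
    ∇ · F = ∂F_x/∂x + ∂F_y/∂y + ∂F_z/∂z = 5 + 5 + 5 = 15.

In spherical coordinates, x = ρ sin(φ) cos(θ), y = ρ sin(φ) sin(θ), z = ρ cos(φ), dV = ρ^2 sin(φ) dρ dφ dθ, with 0 ≤ ρ ≤ 6, 0 ≤ φ ≤ π, 0 ≤ θ ≤ 2π.

The integrand, after substitution and multiplying by the volume element, becomes (15) · ρ^2 sin(φ), so

    ∭_V (∇·F) dV = ∫_0^{2π} ∫_0^{π} ∫_0^{6} (15) · ρ^2 sin(φ) dρ dφ dθ.

Inner (ρ from 0 to 6): 1080sin(φ).
Middle (φ from 0 to π): 2160.
Outer (θ from 0 to 2π): 4320π.

Therefore ∯_{∂V} F · n dS = 4320π.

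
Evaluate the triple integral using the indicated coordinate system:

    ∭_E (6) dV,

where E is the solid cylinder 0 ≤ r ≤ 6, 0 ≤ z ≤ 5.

In cylindrical coordinates, x = r cos(θ), y = r sin(θ), z = z, and dV = r dr dθ dz.

The integrand becomes 6, so

    ∭_E (6) dV = ∫_{0}^{2π} ∫_{0}^{6} ∫_{0}^{5} (6) · r dz dr dθ.

Inner (z): 30r.
Middle (r from 0 to 6): 540.
Outer (θ): 1080π.

Therefore the triple integral equals 1080π.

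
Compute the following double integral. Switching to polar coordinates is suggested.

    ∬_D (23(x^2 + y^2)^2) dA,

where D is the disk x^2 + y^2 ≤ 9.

The region D is 0 ≤ r ≤ 3, 0 ≤ θ ≤ 2π in polar coordinates, where x = r cos(θ), y = r sin(θ), and dA = r dr dθ.

Under the substitution, the integrand becomes 23r^4, so

    ∬_D (23(x^2 + y^2)^2) dA = ∫_{0}^{2π} ∫_{0}^{3} (23r^4) · r dr dθ.

Inner integral (in r): ∫_{0}^{3} (23r^4) · r dr = 5589/2.

Outer integral (in θ): ∫_{0}^{2π} (5589/2) dθ = 5589π.

Therefore ∬_D (23(x^2 + y^2)^2) dA = 5589π.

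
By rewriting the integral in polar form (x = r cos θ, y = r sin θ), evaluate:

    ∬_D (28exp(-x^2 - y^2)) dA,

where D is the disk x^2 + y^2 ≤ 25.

The region D is 0 ≤ r ≤ 5, 0 ≤ θ ≤ 2π in polar coordinates, where x = r cos(θ), y = r sin(θ), and dA = r dr dθ.

Under the substitution, the integrand becomes 28exp(-r^2), so

    ∬_D (28exp(-x^2 - y^2)) dA = ∫_{0}^{2π} ∫_{0}^{5} (28exp(-r^2)) · r dr dθ.

Inner integral (in r): ∫_{0}^{5} (28exp(-r^2)) · r dr = 14 - 14exp(-25).

Outer integral (in θ): ∫_{0}^{2π} (14 - 14exp(-25)) dθ = -28π exp(-25) + 28π.

Therefore ∬_D (28exp(-x^2 - y^2)) dA = -28π exp(-25) + 28π.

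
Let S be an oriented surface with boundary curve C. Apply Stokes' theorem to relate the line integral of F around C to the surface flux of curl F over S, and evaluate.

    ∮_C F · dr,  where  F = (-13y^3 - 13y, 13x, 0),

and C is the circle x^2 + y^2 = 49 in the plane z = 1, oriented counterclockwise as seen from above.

Let S be the flat disk x^2 + y^2 ≤ 49 in the plane z = 1, with upward unit normal n̂ = ẑ. By Stokes' theorem,

    ∮_C F · dr = ∬_S (∇ × F) · n̂ dS = ∬_D (curl F)_z dA,

where D is the disk x^2 + y^2 ≤ 49.

Compute the curl of F = (-13y^3 - 13y, 13x, 0):
    (∇ × F)_x = ∂F_z/∂y - ∂F_y/∂z = 0,
    (∇ × F)_y = ∂F_x/∂z - ∂F_z/∂x = 0,
    (∇ × F)_z = ∂F_y/∂x - ∂F_x/∂y = 39y^2 + 26.

On z = 1, (curl F)_z = 39y^2 + 26.

Convert to polar (x = r cos θ, y = r sin θ, dA = r dr dθ); the integrand becomes 39r^2sin(θ)^2 + 26, so

    ∬_D (curl F)_z dA = ∫_0^{2π} ∫_0^{7} (39r^2sin(θ)^2 + 26) · r dr dθ.

Inner (r from 0 to 7): 93639sin(θ)^2/4 + 637.
Outer (θ from 0 to 2π): 98735π/4.

Therefore ∮_C F · dr = 98735π/4.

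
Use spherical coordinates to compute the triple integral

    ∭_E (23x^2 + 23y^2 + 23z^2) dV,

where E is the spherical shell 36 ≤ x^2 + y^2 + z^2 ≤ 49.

In spherical coordinates, x = ρ sin(φ) cos(θ), y = ρ sin(φ) sin(θ), z = ρ cos(φ), and dV = ρ^2 sin(φ) dρ dφ dθ.

The integrand becomes 23ρ^2, so

    ∭_E (23x^2 + 23y^2 + 23z^2) dV = ∫_{0}^{2π} ∫_{0}^{π} ∫_{6}^{7} (23ρ^2) · ρ^2 sin(φ) dρ dφ dθ.

Inner (ρ): 207713sin(φ)/5.
Middle (φ): 415426/5.
Outer (θ): 830852π/5.

Therefore the triple integral equals 830852π/5.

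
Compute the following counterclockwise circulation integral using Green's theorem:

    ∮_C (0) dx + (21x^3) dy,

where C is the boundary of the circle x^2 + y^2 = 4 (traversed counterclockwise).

Green's theorem converts the closed line integral into a double integral over the enclosed region D:

    ∮_C P dx + Q dy = ∬_D (∂Q/∂x - ∂P/∂y) dA.

Here P = 0, Q = 21x^3, so

    ∂Q/∂x = 63x^2,    ∂P/∂y = 0,
    ∂Q/∂x - ∂P/∂y = 63x^2.

D is the region x^2 + y^2 ≤ 4. Evaluating the double integral:

In polar coordinates (x = r cos θ, y = r sin θ, dA = r dr dθ) the integrand becomes 63r^2cos(θ)^2, so

    ∬_D (63x^2) dA = ∫_0^{2π} ∫_0^{2} (63r^2cos(θ)^2) · r dr dθ.

Inner (r from 0 to 2): 252cos(θ)^2.
Outer (θ from 0 to 2π): 252π.

Therefore ∮_C P dx + Q dy = 252π.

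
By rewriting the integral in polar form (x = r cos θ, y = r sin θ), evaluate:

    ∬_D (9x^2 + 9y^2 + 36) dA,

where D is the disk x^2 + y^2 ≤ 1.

The region D is 0 ≤ r ≤ 1, 0 ≤ θ ≤ 2π in polar coordinates, where x = r cos(θ), y = r sin(θ), and dA = r dr dθ.

Under the substitution, the integrand becomes 9r^2 + 36, so

    ∬_D (9x^2 + 9y^2 + 36) dA = ∫_{0}^{2π} ∫_{0}^{1} (9r^2 + 36) · r dr dθ.

Inner integral (in r): ∫_{0}^{1} (9r^2 + 36) · r dr = 81/4.

Outer integral (in θ): ∫_{0}^{2π} (81/4) dθ = 81π/2.

Therefore ∬_D (9x^2 + 9y^2 + 36) dA = 81π/2.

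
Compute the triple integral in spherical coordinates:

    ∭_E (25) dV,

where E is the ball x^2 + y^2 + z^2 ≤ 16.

In spherical coordinates, x = ρ sin(φ) cos(θ), y = ρ sin(φ) sin(θ), z = ρ cos(φ), and dV = ρ^2 sin(φ) dρ dφ dθ.

The integrand becomes 25, so

    ∭_E (25) dV = ∫_{0}^{2π} ∫_{0}^{π} ∫_{0}^{4} (25) · ρ^2 sin(φ) dρ dφ dθ.

Inner (ρ): 1600sin(φ)/3.
Middle (φ): 3200/3.
Outer (θ): 6400π/3.

Therefore the triple integral equals 6400π/3.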